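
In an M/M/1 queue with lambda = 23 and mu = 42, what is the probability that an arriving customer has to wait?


P(wait) = rho = lambda/mu = 23/42 = 0.5476

0.5476


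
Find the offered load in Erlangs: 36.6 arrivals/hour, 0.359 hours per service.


Offered load a = lambda * E[S] = 36.6 * 0.359 = 13.14 Erlangs

13.14 Erlangs


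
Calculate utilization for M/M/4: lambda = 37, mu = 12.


rho = lambda/(c*mu) = 37/(4*12) = 0.7708

0.7708


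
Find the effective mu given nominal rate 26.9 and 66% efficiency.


Effective rate = mu * efficiency = 26.9 * 0.66 = 17.75 per hour

17.75 per hour


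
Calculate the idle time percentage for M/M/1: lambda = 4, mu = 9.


Idle fraction = (1 - rho) * 100 = (1 - 4/9) * 100 = 55.6%

55.6%


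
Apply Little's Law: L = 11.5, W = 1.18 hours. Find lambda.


lambda = L / W = 11.5 / 1.18 = 9.75 per hour

9.75 per hour


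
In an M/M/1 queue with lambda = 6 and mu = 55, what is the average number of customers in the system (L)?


rho = 6/55; L = rho/(1-rho) = 0.12

0.12


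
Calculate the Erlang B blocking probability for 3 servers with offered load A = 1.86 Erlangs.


B(N,A) = (A^N/N!) / sum(A^k/k!, k=0..N) with N=3, A=1.86 = 0.1894

0.1894


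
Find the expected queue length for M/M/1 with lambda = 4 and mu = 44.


rho = 4/44; Lq = rho^2/(1-rho) = 0.01

0.01


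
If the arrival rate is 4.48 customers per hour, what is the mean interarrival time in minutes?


Mean interarrival time = 60/lambda = 60/4.48 = 13.39 minutes

13.39 minutes


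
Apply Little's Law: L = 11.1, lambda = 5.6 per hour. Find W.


W = L / lambda = 11.1 / 5.6 = 1.9821 hours

1.9821 hours


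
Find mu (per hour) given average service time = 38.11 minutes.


mu = 60 / avg_service_time = 60 / 38.11 = 1.57 per hour

1.57 per hour


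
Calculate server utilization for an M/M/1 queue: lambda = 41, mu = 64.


rho = lambda/mu = 41/64 = 0.6406

0.6406


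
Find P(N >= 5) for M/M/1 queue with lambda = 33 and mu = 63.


P(N >= 5) = rho^5 = (33/63)^5 = 0.0394

0.0394


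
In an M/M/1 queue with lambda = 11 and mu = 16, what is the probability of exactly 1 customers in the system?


rho = 11/16; P(n) = (1-rho)*rho^n = (1-11/16)*(11/16)^1 = 0.2148

0.2148


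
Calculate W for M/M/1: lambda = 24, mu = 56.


W = 1/(mu - lambda) = 1/(56 - 24) = 0.0313 hours

0.0313 hours


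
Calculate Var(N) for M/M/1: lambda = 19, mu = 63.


rho = 19/63; Var(N) = rho/(1-rho)^2 = 0.62

0.62


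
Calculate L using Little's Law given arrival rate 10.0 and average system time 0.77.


L = lambda * W = 10.0 * 0.77 = 7.7

7.7


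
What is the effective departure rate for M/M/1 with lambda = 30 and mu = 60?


For a stable queue (lambda < mu), throughput = lambda = 30 per hour

30 per hour


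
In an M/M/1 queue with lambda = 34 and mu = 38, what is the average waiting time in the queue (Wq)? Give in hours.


rho = 34/38; Wq = rho/(mu - lambda) = 0.2237 hours

0.2237 hours


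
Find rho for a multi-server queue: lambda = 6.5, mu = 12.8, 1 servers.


rho = lambda / (c * mu) = 6.5 / (1 * 12.8) = 0.5078

0.5078


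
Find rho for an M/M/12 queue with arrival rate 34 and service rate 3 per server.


rho = lambda/(c*mu) = 34/(12*3) = 0.9444

0.9444


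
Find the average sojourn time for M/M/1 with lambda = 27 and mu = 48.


W = 1/(mu - lambda) = 1/(48 - 27) = 0.0476 hours

0.0476 hours


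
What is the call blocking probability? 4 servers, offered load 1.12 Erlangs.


B(N,A) = (A^N/N!) / sum(A^k/k!, k=0..N) with N=4, A=1.12 = 0.0215

0.0215


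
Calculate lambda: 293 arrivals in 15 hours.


lambda = total arrivals / time = 293 / 15 = 19.53 per hour

19.53 per hour


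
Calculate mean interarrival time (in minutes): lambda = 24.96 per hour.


Mean interarrival time = 60/lambda = 60/24.96 = 2.4 minutes

2.4 minutes


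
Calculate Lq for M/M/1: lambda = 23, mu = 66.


rho = 23/66; Lq = rho^2/(1-rho) = 0.19

0.19


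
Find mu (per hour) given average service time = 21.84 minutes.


mu = 60 / avg_service_time = 60 / 21.84 = 2.75 per hour

2.75 per hour


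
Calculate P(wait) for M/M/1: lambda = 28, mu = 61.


P(wait) = rho = lambda/mu = 28/61 = 0.459

0.459


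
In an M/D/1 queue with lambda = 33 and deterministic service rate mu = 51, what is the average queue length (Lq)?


M/D/1: Lq = rho^2 / (2*(1-rho)) where rho = 33/51; Lq = 0.59

0.59


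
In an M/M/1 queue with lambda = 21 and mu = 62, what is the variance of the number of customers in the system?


rho = 21/62; Var(N) = rho/(1-rho)^2 = 0.77

0.77


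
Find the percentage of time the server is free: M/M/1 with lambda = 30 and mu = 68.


Idle fraction = (1 - rho) * 100 = (1 - 30/68) * 100 = 55.9%

55.9%


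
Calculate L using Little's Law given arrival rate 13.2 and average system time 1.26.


L = lambda * W = 13.2 * 1.26 = 16.63

16.63


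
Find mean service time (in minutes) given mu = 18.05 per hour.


Mean service time = 60/mu = 60/18.05 = 3.32 minutes

3.32 minutes


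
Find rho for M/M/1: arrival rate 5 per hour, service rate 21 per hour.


rho = lambda/mu = 5/21 = 0.2381

0.2381


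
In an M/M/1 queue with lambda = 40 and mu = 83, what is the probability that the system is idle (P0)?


P0 = 1 - rho = 1 - 40/83 = 0.5181

0.5181


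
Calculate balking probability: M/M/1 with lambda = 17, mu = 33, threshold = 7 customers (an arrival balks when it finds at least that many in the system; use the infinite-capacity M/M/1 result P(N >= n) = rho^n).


P(N >= 7) = rho^7 = (17/33)^7 = 0.0096

0.0096


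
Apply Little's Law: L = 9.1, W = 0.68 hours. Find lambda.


lambda = L / W = 9.1 / 0.68 = 13.38 per hour

13.38 per hour


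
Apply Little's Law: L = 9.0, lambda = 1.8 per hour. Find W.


W = L / lambda = 9.0 / 1.8 = 5.0 hours

5.0 hours


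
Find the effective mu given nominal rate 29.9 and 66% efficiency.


Effective rate = mu * efficiency = 29.9 * 0.66 = 19.73 per hour

19.73 per hour


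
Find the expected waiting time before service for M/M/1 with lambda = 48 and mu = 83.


rho = 48/83; Wq = rho/(mu - lambda) = 0.0165 hours

0.0165 hours


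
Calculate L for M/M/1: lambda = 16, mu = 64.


rho = 16/64; L = rho/(1-rho) = 0.33

0.33


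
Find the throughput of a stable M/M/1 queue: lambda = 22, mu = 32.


For a stable queue (lambda < mu), throughput = lambda = 22 per hour

22 per hour


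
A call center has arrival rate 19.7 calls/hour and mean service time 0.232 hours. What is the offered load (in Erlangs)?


Offered load a = lambda * E[S] = 19.7 * 0.232 = 4.57 Erlangs

4.57 Erlangs


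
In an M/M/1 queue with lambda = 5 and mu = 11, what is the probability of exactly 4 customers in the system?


rho = 5/11; P(n) = (1-rho)*rho^n = (1-5/11)*(5/11)^4 = 0.0233

0.0233


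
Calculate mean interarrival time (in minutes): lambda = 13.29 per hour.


Mean interarrival time = 60/lambda = 60/13.29 = 4.51 minutes

4.51 minutes


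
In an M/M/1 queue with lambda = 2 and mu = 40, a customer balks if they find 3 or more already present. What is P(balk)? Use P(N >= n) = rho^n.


P(N >= 3) = rho^3 = (2/40)^3 = 0.0001

0.0001


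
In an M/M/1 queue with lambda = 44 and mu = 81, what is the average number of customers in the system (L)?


rho = 44/81; L = rho/(1-rho) = 1.19

1.19


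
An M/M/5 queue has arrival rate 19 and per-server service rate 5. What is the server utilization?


rho = lambda/(c*mu) = 19/(5*5) = 0.76

0.76


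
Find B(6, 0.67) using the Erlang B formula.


B(N,A) = (A^N/N!) / sum(A^k/k!, k=0..N) with N=6, A=0.67 = 0.0001

0.0001


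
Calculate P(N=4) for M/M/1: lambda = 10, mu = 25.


rho = 10/25; P(n) = (1-rho)*rho^n = (1-10/25)*(10/25)^4 = 0.0154

0.0154


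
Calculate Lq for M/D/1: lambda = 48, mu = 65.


M/D/1: Lq = rho^2 / (2*(1-rho)) where rho = 48/65; Lq = 1.04

1.04


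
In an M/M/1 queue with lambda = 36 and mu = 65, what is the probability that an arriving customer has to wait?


P(wait) = rho = lambda/mu = 36/65 = 0.5538

0.5538


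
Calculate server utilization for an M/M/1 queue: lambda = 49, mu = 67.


rho = lambda/mu = 49/67 = 0.7313

0.7313


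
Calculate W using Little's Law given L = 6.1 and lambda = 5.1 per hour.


W = L / lambda = 6.1 / 5.1 = 1.1961 hours

1.1961 hours


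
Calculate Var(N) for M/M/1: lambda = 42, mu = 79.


rho = 42/79; Var(N) = rho/(1-rho)^2 = 2.42

2.42


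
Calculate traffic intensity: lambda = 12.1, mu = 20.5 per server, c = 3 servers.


rho = lambda / (c * mu) = 12.1 / (3 * 20.5) = 0.1967

0.1967


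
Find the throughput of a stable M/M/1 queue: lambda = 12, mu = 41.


For a stable queue (lambda < mu), throughput = lambda = 12 per hour

12 per hour


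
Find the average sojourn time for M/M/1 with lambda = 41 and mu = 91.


W = 1/(mu - lambda) = 1/(91 - 41) = 0.02 hours

0.02 hours


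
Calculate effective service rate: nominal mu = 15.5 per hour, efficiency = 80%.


Effective rate = mu * efficiency = 15.5 * 0.8 = 12.4 per hour

12.4 per hour


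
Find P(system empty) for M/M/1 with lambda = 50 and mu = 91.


P0 = 1 - rho = 1 - 50/91 = 0.4505

0.4505


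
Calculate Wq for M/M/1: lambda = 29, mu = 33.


rho = 29/33; Wq = rho/(mu - lambda) = 0.2197 hours

0.2197 hours


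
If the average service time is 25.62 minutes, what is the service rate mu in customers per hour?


mu = 60 / avg_service_time = 60 / 25.62 = 2.34 per hour

2.34 per hour


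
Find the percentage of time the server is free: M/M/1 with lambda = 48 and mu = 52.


Idle fraction = (1 - rho) * 100 = (1 - 48/52) * 100 = 7.7%

7.7%


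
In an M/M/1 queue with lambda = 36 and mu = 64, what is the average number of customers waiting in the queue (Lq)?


rho = 36/64; Lq = rho^2/(1-rho) = 0.72

0.72


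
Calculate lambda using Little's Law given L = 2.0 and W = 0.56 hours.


lambda = L / W = 2.0 / 0.56 = 3.57 per hour

3.57 per hour


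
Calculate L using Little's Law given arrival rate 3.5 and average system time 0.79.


L = lambda * W = 3.5 * 0.79 = 2.77

2.77


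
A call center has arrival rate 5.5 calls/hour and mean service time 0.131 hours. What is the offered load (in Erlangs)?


Offered load a = lambda * E[S] = 5.5 * 0.131 = 0.72 Erlangs

0.72 Erlangs


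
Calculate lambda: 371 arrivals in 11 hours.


lambda = total arrivals / time = 371 / 11 = 33.73 per hour

33.73 per hour


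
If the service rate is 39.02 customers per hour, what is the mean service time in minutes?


Mean service time = 60/mu = 60/39.02 = 1.54 minutes

1.54 minutes


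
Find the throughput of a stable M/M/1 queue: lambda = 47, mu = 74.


For a stable queue (lambda < mu), throughput = lambda = 47 per hour

47 per hour


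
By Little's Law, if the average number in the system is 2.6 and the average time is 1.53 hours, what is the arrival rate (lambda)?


lambda = L / W = 2.6 / 1.53 = 1.7 per hour

1.7 per hour


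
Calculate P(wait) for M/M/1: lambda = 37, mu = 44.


P(wait) = rho = lambda/mu = 37/44 = 0.8409

0.8409


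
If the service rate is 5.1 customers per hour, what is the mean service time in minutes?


Mean service time = 60/mu = 60/5.1 = 11.76 minutes

11.76 minutes


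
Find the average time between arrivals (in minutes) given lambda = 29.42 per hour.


Mean interarrival time = 60/lambda = 60/29.42 = 2.04 minutes

2.04 minutes


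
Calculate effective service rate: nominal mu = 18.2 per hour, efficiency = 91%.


Effective rate = mu * efficiency = 18.2 * 0.91 = 16.56 per hour

16.56 per hour


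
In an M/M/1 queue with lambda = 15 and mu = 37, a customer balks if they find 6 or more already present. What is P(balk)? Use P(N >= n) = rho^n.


P(N >= 6) = rho^6 = (15/37)^6 = 0.0044

0.0044


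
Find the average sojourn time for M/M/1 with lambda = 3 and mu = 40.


W = 1/(mu - lambda) = 1/(40 - 3) = 0.027 hours

0.027 hours


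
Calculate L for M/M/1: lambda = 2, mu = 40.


rho = 2/40; L = rho/(1-rho) = 0.05

0.05


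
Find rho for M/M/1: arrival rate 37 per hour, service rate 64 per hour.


rho = lambda/mu = 37/64 = 0.5781

0.5781


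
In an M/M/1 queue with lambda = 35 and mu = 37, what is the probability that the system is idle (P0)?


P0 = 1 - rho = 1 - 35/37 = 0.0541

0.0541


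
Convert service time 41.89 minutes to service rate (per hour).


mu = 60 / avg_service_time = 60 / 41.89 = 1.43 per hour

1.43 per hour


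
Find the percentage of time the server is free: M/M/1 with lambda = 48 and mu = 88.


Idle fraction = (1 - rho) * 100 = (1 - 48/88) * 100 = 45.5%

45.5%


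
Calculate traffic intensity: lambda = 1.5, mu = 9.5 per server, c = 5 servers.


rho = lambda / (c * mu) = 1.5 / (5 * 9.5) = 0.0316

0.0316


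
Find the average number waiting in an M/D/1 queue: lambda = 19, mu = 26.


M/D/1: Lq = rho^2 / (2*(1-rho)) where rho = 19/26; Lq = 0.99

0.99


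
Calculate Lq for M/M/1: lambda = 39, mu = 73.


rho = 39/73; Lq = rho^2/(1-rho) = 0.61

0.61


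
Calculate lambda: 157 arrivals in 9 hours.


lambda = total arrivals / time = 157 / 9 = 17.44 per hour

17.44 per hour


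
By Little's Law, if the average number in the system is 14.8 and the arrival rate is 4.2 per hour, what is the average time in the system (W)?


W = L / lambda = 14.8 / 4.2 = 3.5238 hours

3.5238 hours


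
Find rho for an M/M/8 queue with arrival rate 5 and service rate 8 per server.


rho = lambda/(c*mu) = 5/(8*8) = 0.0781

0.0781


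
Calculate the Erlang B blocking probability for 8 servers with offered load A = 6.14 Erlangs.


B(N,A) = (A^N/N!) / sum(A^k/k!, k=0..N) with N=8, A=6.14 = 0.1297

0.1297


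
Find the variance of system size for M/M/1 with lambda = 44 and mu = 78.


rho = 44/78; Var(N) = rho/(1-rho)^2 = 2.97

2.97


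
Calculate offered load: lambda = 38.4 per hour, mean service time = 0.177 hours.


Offered load a = lambda * E[S] = 38.4 * 0.177 = 6.8 Erlangs

6.8 Erlangs


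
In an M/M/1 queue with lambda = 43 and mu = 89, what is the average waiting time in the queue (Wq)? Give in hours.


rho = 43/89; Wq = rho/(mu - lambda) = 0.0105 hours

0.0105 hours


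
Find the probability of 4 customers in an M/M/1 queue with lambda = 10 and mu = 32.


rho = 10/32; P(n) = (1-rho)*rho^n = (1-10/32)*(10/32)^4 = 0.0066

0.0066


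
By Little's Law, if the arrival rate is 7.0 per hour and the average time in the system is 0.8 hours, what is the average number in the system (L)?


L = lambda * W = 7.0 * 0.8 = 5.6

5.6


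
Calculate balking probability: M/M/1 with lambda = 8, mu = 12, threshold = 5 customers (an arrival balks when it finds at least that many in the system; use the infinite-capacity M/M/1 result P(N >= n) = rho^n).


P(N >= 5) = rho^5 = (8/12)^5 = 0.1317

0.1317


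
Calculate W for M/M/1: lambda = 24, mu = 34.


W = 1/(mu - lambda) = 1/(34 - 24) = 0.1 hours

0.1 hours


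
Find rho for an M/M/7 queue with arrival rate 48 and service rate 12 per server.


rho = lambda/(c*mu) = 48/(7*12) = 0.5714

0.5714


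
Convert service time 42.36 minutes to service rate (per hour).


mu = 60 / avg_service_time = 60 / 42.36 = 1.42 per hour

1.42 per hour


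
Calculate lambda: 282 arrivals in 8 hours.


lambda = total arrivals / time = 282 / 8 = 35.25 per hour

35.25 per hour


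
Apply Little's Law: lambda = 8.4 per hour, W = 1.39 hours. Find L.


L = lambda * W = 8.4 * 1.39 = 11.68

11.68


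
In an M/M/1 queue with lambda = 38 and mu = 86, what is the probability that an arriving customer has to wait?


P(wait) = rho = lambda/mu = 38/86 = 0.4419

0.4419


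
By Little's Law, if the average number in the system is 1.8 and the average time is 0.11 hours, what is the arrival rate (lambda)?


lambda = L / W = 1.8 / 0.11 = 16.36 per hour

16.36 per hour


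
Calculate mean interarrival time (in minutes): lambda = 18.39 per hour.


Mean interarrival time = 60/lambda = 60/18.39 = 3.26 minutes

3.26 minutes


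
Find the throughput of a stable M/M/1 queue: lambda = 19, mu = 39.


For a stable queue (lambda < mu), throughput = lambda = 19 per hour

19 per hour


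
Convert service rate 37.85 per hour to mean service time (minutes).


Mean service time = 60/mu = 60/37.85 = 1.59 minutes

1.59 minutes


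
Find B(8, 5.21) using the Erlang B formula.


B(N,A) = (A^N/N!) / sum(A^k/k!, k=0..N) with N=8, A=5.21 = 0.0802

0.0802


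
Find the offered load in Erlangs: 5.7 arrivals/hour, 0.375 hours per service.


Offered load a = lambda * E[S] = 5.7 * 0.375 = 2.14 Erlangs

2.14 Erlangs


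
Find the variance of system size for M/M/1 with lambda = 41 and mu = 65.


rho = 41/65; Var(N) = rho/(1-rho)^2 = 4.63

4.63


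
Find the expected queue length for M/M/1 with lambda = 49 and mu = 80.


rho = 49/80; Lq = rho^2/(1-rho) = 0.97

0.97


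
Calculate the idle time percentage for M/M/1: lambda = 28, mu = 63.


Idle fraction = (1 - rho) * 100 = (1 - 28/63) * 100 = 55.6%

55.6%


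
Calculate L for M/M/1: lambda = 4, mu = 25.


rho = 4/25; L = rho/(1-rho) = 0.19

0.19


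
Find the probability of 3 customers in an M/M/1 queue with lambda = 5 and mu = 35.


rho = 5/35; P(n) = (1-rho)*rho^n = (1-5/35)*(5/35)^3 = 0.0025

0.0025


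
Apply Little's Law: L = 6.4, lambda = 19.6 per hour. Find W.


W = L / lambda = 6.4 / 19.6 = 0.3265 hours

0.3265 hours


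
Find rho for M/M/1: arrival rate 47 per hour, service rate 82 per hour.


rho = lambda/mu = 47/82 = 0.5732

0.5732


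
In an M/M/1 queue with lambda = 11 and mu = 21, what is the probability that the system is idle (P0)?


P0 = 1 - rho = 1 - 11/21 = 0.4762

0.4762


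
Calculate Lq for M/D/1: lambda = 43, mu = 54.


M/D/1: Lq = rho^2 / (2*(1-rho)) where rho = 43/54; Lq = 1.56

1.56


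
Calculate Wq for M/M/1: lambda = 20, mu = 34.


rho = 20/34; Wq = rho/(mu - lambda) = 0.042 hours

0.042 hours


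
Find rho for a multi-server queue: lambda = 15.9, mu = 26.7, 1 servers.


rho = lambda / (c * mu) = 15.9 / (1 * 26.7) = 0.5955

0.5955


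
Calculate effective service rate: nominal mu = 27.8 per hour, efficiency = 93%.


Effective rate = mu * efficiency = 27.8 * 0.93 = 25.85 per hour

25.85 per hour


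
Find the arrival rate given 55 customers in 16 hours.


lambda = total arrivals / time = 55 / 16 = 3.44 per hour

3.44 per hour


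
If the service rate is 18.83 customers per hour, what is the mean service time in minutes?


Mean service time = 60/mu = 60/18.83 = 3.19 minutes

3.19 minutes


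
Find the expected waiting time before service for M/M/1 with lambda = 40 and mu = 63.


rho = 40/63; Wq = rho/(mu - lambda) = 0.0276 hours

0.0276 hours


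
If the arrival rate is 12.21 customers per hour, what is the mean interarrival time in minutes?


Mean interarrival time = 60/lambda = 60/12.21 = 4.91 minutes

4.91 minutes


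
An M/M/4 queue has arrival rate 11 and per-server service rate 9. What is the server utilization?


rho = lambda/(c*mu) = 11/(4*9) = 0.3056

0.3056


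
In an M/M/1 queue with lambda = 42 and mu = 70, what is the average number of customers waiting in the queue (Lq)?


rho = 42/70; Lq = rho^2/(1-rho) = 0.9

0.9


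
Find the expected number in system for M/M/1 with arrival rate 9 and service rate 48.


rho = 9/48; L = rho/(1-rho) = 0.23

0.23


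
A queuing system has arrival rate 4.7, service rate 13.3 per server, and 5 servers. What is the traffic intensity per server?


rho = lambda / (c * mu) = 4.7 / (5 * 13.3) = 0.0707

0.0707


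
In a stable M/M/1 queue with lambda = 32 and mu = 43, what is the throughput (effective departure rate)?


For a stable queue (lambda < mu), throughput = lambda = 32 per hour

32 per hour


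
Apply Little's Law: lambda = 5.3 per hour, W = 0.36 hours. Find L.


L = lambda * W = 5.3 * 0.36 = 1.91

1.91


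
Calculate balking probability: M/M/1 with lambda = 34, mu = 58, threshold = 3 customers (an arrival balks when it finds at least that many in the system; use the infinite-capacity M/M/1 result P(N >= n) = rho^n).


P(N >= 3) = rho^3 = (34/58)^3 = 0.2014

0.2014


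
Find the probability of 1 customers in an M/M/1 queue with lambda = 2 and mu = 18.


rho = 2/18; P(n) = (1-rho)*rho^n = (1-2/18)*(2/18)^1 = 0.0988

0.0988


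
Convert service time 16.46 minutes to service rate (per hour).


mu = 60 / avg_service_time = 60 / 16.46 = 3.65 per hour

3.65 per hour


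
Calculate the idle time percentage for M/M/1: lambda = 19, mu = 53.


Idle fraction = (1 - rho) * 100 = (1 - 19/53) * 100 = 64.2%

64.2%


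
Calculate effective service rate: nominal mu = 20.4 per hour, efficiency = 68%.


Effective rate = mu * efficiency = 20.4 * 0.68 = 13.87 per hour

13.87 per hour


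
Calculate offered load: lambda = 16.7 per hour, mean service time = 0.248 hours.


Offered load a = lambda * E[S] = 16.7 * 0.248 = 4.14 Erlangs

4.14 Erlangs


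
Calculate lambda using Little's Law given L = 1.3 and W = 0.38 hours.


lambda = L / W = 1.3 / 0.38 = 3.42 per hour

3.42 per hour


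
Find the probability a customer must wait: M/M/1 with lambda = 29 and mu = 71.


P(wait) = rho = lambda/mu = 29/71 = 0.4085

0.4085


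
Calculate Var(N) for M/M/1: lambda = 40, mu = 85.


rho = 40/85; Var(N) = rho/(1-rho)^2 = 1.68

1.68


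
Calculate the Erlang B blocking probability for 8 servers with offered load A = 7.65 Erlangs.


B(N,A) = (A^N/N!) / sum(A^k/k!, k=0..N) with N=8, A=7.65 = 0.216

0.216


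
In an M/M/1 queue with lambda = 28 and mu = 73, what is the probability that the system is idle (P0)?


P0 = 1 - rho = 1 - 28/73 = 0.6164

0.6164


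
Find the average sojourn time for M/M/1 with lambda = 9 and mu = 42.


W = 1/(mu - lambda) = 1/(42 - 9) = 0.0303 hours

0.0303 hours


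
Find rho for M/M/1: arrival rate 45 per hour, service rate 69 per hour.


rho = lambda/mu = 45/69 = 0.6522

0.6522


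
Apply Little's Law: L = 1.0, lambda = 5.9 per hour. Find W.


W = L / lambda = 1.0 / 5.9 = 0.1695 hours

0.1695 hours


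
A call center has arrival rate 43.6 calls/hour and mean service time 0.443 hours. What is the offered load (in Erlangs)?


Offered load a = lambda * E[S] = 43.6 * 0.443 = 19.31 Erlangs

19.31 Erlangs


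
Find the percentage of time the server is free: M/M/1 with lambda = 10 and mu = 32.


Idle fraction = (1 - rho) * 100 = (1 - 10/32) * 100 = 68.8%

68.8%


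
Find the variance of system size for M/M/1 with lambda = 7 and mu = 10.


rho = 7/10; Var(N) = rho/(1-rho)^2 = 7.78

7.78


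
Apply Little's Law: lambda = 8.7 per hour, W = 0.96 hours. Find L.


L = lambda * W = 8.7 * 0.96 = 8.35

8.35


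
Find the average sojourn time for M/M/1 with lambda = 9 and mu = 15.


W = 1/(mu - lambda) = 1/(15 - 9) = 0.1667 hours

0.1667 hours


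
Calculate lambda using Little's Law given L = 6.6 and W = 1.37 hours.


lambda = L / W = 6.6 / 1.37 = 4.82 per hour

4.82 per hour


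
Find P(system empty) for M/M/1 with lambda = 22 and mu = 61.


P0 = 1 - rho = 1 - 22/61 = 0.6393

0.6393


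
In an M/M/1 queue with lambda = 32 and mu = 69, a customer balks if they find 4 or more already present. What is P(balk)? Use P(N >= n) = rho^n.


P(N >= 4) = rho^4 = (32/69)^4 = 0.0463

0.0463


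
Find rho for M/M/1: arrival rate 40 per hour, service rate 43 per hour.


rho = lambda/mu = 40/43 = 0.9302

0.9302


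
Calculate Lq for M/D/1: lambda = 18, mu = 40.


M/D/1: Lq = rho^2 / (2*(1-rho)) where rho = 18/40; Lq = 0.18

0.18


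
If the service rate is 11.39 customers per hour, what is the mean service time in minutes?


Mean service time = 60/mu = 60/11.39 = 5.27 minutes

5.27 minutes


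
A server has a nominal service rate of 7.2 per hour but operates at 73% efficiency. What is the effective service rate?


Effective rate = mu * efficiency = 7.2 * 0.73 = 5.26 per hour

5.26 per hour


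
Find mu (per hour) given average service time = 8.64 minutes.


mu = 60 / avg_service_time = 60 / 8.64 = 6.94 per hour

6.94 per hour


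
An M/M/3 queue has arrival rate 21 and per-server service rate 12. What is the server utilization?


rho = lambda/(c*mu) = 21/(3*12) = 0.5833

0.5833


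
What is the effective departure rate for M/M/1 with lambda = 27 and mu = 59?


For a stable queue (lambda < mu), throughput = lambda = 27 per hour

27 per hour


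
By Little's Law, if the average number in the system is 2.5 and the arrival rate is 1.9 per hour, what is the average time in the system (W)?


W = L / lambda = 2.5 / 1.9 = 1.3158 hours

1.3158 hours


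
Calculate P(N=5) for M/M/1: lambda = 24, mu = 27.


rho = 24/27; P(n) = (1-rho)*rho^n = (1-24/27)*(24/27)^5 = 0.0617

0.0617


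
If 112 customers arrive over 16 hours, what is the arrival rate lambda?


lambda = total arrivals / time = 112 / 16 = 7.0 per hour

7.0 per hour


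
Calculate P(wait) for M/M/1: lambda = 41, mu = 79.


P(wait) = rho = lambda/mu = 41/79 = 0.519

0.519


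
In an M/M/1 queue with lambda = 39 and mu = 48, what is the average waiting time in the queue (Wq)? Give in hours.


rho = 39/48; Wq = rho/(mu - lambda) = 0.0903 hours

0.0903 hours


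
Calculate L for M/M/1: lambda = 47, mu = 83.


rho = 47/83; L = rho/(1-rho) = 1.31

1.31


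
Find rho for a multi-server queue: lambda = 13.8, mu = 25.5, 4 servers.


rho = lambda / (c * mu) = 13.8 / (4 * 25.5) = 0.1353

0.1353


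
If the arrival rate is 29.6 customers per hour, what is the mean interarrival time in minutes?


Mean interarrival time = 60/lambda = 60/29.6 = 2.03 minutes

2.03 minutes


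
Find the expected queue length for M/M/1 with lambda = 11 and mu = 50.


rho = 11/50; Lq = rho^2/(1-rho) = 0.06

0.06


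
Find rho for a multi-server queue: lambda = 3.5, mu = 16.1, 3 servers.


rho = lambda / (c * mu) = 3.5 / (3 * 16.1) = 0.0725

0.0725


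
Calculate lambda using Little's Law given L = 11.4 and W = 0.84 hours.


lambda = L / W = 11.4 / 0.84 = 13.57 per hour

13.57 per hour


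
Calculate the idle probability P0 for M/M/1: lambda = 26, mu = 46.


P0 = 1 - rho = 1 - 26/46 = 0.4348

0.4348


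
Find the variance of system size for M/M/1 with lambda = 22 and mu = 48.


rho = 22/48; Var(N) = rho/(1-rho)^2 = 1.56

1.56


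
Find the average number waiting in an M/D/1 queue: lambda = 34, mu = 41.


M/D/1: Lq = rho^2 / (2*(1-rho)) where rho = 34/41; Lq = 2.01

2.01


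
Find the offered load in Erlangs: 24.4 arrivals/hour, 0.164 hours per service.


Offered load a = lambda * E[S] = 24.4 * 0.164 = 4.0 Erlangs

4.0 Erlangs


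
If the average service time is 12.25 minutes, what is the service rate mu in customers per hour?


mu = 60 / avg_service_time = 60 / 12.25 = 4.9 per hour

4.9 per hour


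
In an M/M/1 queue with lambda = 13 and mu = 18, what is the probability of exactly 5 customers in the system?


rho = 13/18; P(n) = (1-rho)*rho^n = (1-13/18)*(13/18)^5 = 0.0546

0.0546


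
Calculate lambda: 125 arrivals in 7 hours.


lambda = total arrivals / time = 125 / 7 = 17.86 per hour

17.86 per hour


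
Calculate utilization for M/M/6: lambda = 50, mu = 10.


rho = lambda/(c*mu) = 50/(6*10) = 0.8333

0.8333


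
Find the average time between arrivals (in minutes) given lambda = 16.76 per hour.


Mean interarrival time = 60/lambda = 60/16.76 = 3.58 minutes

3.58 minutes


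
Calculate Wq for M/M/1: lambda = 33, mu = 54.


rho = 33/54; Wq = rho/(mu - lambda) = 0.0291 hours

0.0291 hours


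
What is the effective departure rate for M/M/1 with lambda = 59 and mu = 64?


For a stable queue (lambda < mu), throughput = lambda = 59 per hour

59 per hour


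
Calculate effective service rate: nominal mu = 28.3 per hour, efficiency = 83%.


Effective rate = mu * efficiency = 28.3 * 0.83 = 23.49 per hour

23.49 per hour


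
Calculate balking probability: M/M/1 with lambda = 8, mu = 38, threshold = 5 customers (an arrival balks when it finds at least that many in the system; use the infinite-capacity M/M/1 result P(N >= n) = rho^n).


P(N >= 5) = rho^5 = (8/38)^5 = 0.0004

0.0004


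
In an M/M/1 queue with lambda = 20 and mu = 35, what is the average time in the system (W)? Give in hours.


W = 1/(mu - lambda) = 1/(35 - 20) = 0.0667 hours

0.0667 hours


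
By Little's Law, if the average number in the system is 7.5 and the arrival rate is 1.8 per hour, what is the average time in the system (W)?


W = L / lambda = 7.5 / 1.8 = 4.1667 hours

4.1667 hours


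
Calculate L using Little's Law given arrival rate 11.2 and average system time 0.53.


L = lambda * W = 11.2 * 0.53 = 5.94

5.94


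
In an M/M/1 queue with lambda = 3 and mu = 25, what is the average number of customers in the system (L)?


rho = 3/25; L = rho/(1-rho) = 0.14

0.14


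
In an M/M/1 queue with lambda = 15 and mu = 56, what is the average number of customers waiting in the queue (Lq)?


rho = 15/56; Lq = rho^2/(1-rho) = 0.1

0.1


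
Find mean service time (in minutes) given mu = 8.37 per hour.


Mean service time = 60/mu = 60/8.37 = 7.17 minutes

7.17 minutes


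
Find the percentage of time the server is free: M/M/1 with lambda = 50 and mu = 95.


Idle fraction = (1 - rho) * 100 = (1 - 50/95) * 100 = 47.4%

47.4%


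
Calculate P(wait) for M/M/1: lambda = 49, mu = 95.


P(wait) = rho = lambda/mu = 49/95 = 0.5158

0.5158


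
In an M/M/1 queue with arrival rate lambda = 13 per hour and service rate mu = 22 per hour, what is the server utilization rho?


rho = lambda/mu = 13/22 = 0.5909

0.5909


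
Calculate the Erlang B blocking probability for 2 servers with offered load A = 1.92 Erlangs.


B(N,A) = (A^N/N!) / sum(A^k/k!, k=0..N) with N=2, A=1.92 = 0.387

0.387


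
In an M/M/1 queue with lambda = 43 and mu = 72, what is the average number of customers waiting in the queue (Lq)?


rho = 43/72; Lq = rho^2/(1-rho) = 0.89

0.89


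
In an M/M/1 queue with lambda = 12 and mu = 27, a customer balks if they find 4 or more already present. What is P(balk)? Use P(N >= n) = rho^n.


P(N >= 4) = rho^4 = (12/27)^4 = 0.039

0.039


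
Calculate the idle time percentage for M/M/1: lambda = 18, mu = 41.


Idle fraction = (1 - rho) * 100 = (1 - 18/41) * 100 = 56.1%

56.1%


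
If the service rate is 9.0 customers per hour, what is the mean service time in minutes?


Mean service time = 60/mu = 60/9.0 = 6.67 minutes

6.67 minutes


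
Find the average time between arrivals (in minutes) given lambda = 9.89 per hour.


Mean interarrival time = 60/lambda = 60/9.89 = 6.07 minutes

6.07 minutes


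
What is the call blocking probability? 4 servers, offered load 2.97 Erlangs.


B(N,A) = (A^N/N!) / sum(A^k/k!, k=0..N) with N=4, A=2.97 = 0.2028

0.2028


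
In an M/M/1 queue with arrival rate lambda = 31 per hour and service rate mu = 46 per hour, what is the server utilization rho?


rho = lambda/mu = 31/46 = 0.6739

0.6739


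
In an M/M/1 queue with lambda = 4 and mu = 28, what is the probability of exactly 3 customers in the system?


rho = 4/28; P(n) = (1-rho)*rho^n = (1-4/28)*(4/28)^3 = 0.0025

0.0025


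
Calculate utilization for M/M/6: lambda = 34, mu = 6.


rho = lambda/(c*mu) = 34/(6*6) = 0.9444

0.9444


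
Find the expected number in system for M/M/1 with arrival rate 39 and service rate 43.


rho = 39/43; L = rho/(1-rho) = 9.75

9.75


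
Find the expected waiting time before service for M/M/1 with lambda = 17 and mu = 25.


rho = 17/25; Wq = rho/(mu - lambda) = 0.085 hours

0.085 hours


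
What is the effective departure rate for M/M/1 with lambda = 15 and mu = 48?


For a stable queue (lambda < mu), throughput = lambda = 15 per hour

15 per hour


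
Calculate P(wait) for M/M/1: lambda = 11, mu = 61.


P(wait) = rho = lambda/mu = 11/61 = 0.1803

0.1803


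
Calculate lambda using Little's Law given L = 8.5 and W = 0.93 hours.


lambda = L / W = 8.5 / 0.93 = 9.14 per hour

9.14 per hour


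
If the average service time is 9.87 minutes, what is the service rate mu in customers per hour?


mu = 60 / avg_service_time = 60 / 9.87 = 6.08 per hour

6.08 per hour


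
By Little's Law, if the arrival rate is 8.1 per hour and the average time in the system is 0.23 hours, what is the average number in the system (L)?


L = lambda * W = 8.1 * 0.23 = 1.86

1.86


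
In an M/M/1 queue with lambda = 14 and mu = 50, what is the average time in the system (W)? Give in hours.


W = 1/(mu - lambda) = 1/(50 - 14) = 0.0278 hours

0.0278 hours


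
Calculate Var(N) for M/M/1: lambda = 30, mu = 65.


rho = 30/65; Var(N) = rho/(1-rho)^2 = 1.59

1.59


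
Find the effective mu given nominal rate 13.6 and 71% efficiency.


Effective rate = mu * efficiency = 13.6 * 0.71 = 9.66 per hour

9.66 per hour


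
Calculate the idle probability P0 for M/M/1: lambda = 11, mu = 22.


P0 = 1 - rho = 1 - 11/22 = 0.5

0.5


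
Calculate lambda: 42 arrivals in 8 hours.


lambda = total arrivals / time = 42 / 8 = 5.25 per hour

5.25 per hour


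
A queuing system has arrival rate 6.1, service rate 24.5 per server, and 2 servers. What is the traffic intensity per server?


rho = lambda / (c * mu) = 6.1 / (2 * 24.5) = 0.1245

0.1245


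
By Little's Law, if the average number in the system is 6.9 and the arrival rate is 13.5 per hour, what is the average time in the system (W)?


W = L / lambda = 6.9 / 13.5 = 0.5111 hours

0.5111 hours


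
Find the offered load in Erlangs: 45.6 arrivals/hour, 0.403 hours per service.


Offered load a = lambda * E[S] = 45.6 * 0.403 = 18.38 Erlangs

18.38 Erlangs


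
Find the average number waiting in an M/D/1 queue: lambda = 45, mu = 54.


M/D/1: Lq = rho^2 / (2*(1-rho)) where rho = 45/54; Lq = 2.08

2.08


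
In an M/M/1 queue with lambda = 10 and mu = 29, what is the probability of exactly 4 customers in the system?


rho = 10/29; P(n) = (1-rho)*rho^n = (1-10/29)*(10/29)^4 = 0.0093

0.0093


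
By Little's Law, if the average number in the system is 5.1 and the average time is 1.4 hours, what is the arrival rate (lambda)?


lambda = L / W = 5.1 / 1.4 = 3.64 per hour

3.64 per hour


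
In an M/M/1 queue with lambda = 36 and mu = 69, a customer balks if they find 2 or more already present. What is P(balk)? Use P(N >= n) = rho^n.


P(N >= 2) = rho^2 = (36/69)^2 = 0.2722

0.2722


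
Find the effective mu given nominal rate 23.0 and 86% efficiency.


Effective rate = mu * efficiency = 23.0 * 0.86 = 19.78 per hour

19.78 per hour


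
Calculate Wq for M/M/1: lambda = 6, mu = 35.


rho = 6/35; Wq = rho/(mu - lambda) = 0.0059 hours

0.0059 hours


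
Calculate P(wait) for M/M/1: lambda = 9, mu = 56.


P(wait) = rho = lambda/mu = 9/56 = 0.1607

0.1607


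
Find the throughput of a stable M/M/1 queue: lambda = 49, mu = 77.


For a stable queue (lambda < mu), throughput = lambda = 49 per hour

49 per hour


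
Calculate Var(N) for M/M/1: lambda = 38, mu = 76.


rho = 38/76; Var(N) = rho/(1-rho)^2 = 2.0

2.0


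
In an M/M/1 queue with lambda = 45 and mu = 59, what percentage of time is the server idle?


Idle fraction = (1 - rho) * 100 = (1 - 45/59) * 100 = 23.7%

23.7%


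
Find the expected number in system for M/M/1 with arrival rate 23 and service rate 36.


rho = 23/36; L = rho/(1-rho) = 1.77

1.77


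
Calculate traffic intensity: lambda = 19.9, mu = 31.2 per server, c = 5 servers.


rho = lambda / (c * mu) = 19.9 / (5 * 31.2) = 0.1276

0.1276


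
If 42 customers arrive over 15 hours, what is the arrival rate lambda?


lambda = total arrivals / time = 42 / 15 = 2.8 per hour

2.8 per hour


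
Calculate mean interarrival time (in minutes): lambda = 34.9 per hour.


Mean interarrival time = 60/lambda = 60/34.9 = 1.72 minutes

1.72 minutes


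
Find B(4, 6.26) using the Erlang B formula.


B(N,A) = (A^N/N!) / sum(A^k/k!, k=0..N) with N=4, A=6.26 = 0.4858

0.4858


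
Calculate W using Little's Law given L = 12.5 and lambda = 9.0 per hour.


W = L / lambda = 12.5 / 9.0 = 1.3889 hours

1.3889 hours


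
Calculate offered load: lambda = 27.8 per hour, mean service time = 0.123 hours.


Offered load a = lambda * E[S] = 27.8 * 0.123 = 3.42 Erlangs

3.42 Erlangs


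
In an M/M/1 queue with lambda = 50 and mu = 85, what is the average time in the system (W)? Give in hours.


W = 1/(mu - lambda) = 1/(85 - 50) = 0.0286 hours

0.0286 hours


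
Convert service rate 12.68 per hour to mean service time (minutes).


Mean service time = 60/mu = 60/12.68 = 4.73 minutes

4.73 minutes


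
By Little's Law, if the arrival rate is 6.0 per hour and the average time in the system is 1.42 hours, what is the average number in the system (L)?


L = lambda * W = 6.0 * 1.42 = 8.52

8.52


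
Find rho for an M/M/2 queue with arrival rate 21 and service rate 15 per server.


rho = lambda/(c*mu) = 21/(2*15) = 0.7

0.7


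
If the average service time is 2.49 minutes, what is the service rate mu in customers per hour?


mu = 60 / avg_service_time = 60 / 2.49 = 24.1 per hour

24.1 per hour


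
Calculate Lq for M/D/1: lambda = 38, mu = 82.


M/D/1: Lq = rho^2 / (2*(1-rho)) where rho = 38/82; Lq = 0.2

0.2


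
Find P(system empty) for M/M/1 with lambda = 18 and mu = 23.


P0 = 1 - rho = 1 - 18/23 = 0.2174

0.2174


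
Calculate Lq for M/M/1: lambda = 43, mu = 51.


rho = 43/51; Lq = rho^2/(1-rho) = 4.53

4.53


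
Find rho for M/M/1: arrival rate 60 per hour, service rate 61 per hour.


rho = lambda/mu = 60/61 = 0.9836

0.9836


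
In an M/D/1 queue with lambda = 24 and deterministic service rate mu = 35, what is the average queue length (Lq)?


M/D/1: Lq = rho^2 / (2*(1-rho)) where rho = 24/35; Lq = 0.75

0.75


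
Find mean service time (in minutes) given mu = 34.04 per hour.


Mean service time = 60/mu = 60/34.04 = 1.76 minutes

1.76 minutes


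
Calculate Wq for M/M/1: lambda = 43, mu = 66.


rho = 43/66; Wq = rho/(mu - lambda) = 0.0283 hours

0.0283 hours


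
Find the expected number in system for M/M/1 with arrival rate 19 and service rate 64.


rho = 19/64; L = rho/(1-rho) = 0.42

0.42


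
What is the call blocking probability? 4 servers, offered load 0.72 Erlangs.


B(N,A) = (A^N/N!) / sum(A^k/k!, k=0..N) with N=4, A=0.72 = 0.0055

0.0055


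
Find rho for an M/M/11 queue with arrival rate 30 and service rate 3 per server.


rho = lambda/(c*mu) = 30/(11*3) = 0.9091

0.9091


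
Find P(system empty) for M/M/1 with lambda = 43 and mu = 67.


P0 = 1 - rho = 1 - 43/67 = 0.3582

0.3582


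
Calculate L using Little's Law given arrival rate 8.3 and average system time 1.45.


L = lambda * W = 8.3 * 1.45 = 12.04

12.04


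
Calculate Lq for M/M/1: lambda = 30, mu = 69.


rho = 30/69; Lq = rho^2/(1-rho) = 0.33

0.33


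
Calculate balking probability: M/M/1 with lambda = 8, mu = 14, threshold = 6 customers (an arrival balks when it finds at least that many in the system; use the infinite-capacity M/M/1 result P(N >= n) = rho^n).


P(N >= 6) = rho^6 = (8/14)^6 = 0.0348

0.0348
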